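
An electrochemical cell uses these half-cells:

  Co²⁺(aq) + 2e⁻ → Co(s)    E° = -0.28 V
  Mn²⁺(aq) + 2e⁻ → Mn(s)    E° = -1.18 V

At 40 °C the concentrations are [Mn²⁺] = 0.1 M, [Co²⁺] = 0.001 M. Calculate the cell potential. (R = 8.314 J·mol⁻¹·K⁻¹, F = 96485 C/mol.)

0.838 V

The Co²⁺/Co couple has the higher reduction potential and acts as the cathode, so E°_cell = -0.28 − (-1.18) = 0.90 V.
Balancing electrons gives n = 2; the reaction quotient is Q = [Mn²⁺]/[Co²⁺] = 100.
E = E° − (RT/nF) ln Q = 0.90 − (8.314×313)/(2×96485) × (4.605) = 0.900 − 0.062 = 0.838 V.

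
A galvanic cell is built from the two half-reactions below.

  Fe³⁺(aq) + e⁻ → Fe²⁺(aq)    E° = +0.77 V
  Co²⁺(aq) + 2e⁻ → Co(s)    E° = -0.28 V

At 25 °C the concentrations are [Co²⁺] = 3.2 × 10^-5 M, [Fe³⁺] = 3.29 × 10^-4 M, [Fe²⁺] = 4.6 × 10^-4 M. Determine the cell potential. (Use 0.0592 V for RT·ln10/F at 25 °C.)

1.17 V

The Fe³⁺/Fe²⁺ couple has the higher reduction potential and acts as the cathode, so E°_cell = +0.77 − (-0.28) = 1.05 V.
Balancing electrons gives n = 2; the reaction quotient is Q = [Co²⁺]·[Fe²⁺]^2/[Fe³⁺]^2 = 6.26 × 10^-5.
At 25 °C, E = E° − (0.0592/n) log Q = 1.05 − (0.0592/2)(-4.204) = 1.050 + 0.124 = 1.174 V.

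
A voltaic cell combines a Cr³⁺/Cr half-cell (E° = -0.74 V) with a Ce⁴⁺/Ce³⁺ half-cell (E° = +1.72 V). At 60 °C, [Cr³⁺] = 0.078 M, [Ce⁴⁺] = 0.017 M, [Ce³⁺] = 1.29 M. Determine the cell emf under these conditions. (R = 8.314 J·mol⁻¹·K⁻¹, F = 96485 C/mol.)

The Ce⁴⁺/Ce³⁺ couple has the higher reduction potential and acts as the cathode, so E°_cell = +1.72 − (-0.74) = 2.46 V.
Balancing electrons gives n = 3; the reaction quotient is Q = [Cr³⁺]·[Ce³⁺]^3/[Ce⁴⁺]^3 = 3.41 × 10^4.
E = E° − (RT/nF) ln Q = 2.46 − (8.314×333)/(3×96485) × (10.437) = 2.460 − 0.100 = 2.360 V.

2.36 V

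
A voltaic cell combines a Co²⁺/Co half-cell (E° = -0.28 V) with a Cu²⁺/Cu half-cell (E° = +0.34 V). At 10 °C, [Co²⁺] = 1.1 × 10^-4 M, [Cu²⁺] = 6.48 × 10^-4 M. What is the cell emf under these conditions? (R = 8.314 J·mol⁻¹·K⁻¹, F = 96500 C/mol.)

The Cu²⁺/Cu couple has the higher reduction potential and acts as the cathode, so E°_cell = +0.34 − (-0.28) = 0.62 V.
Balancing electrons gives n = 2; the reaction quotient is Q = [Co²⁺]/[Cu²⁺] = 0.170.
E = E° − (RT/nF) ln Q = 0.62 − (8.314×283)/(2×96500) × (-1.773) = 0.620 + 0.022 = 0.642 V.

0.642 V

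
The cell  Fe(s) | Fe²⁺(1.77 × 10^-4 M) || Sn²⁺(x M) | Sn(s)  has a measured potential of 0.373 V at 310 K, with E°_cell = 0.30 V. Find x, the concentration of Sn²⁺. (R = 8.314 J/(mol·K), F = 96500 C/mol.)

From the Nernst equation, ln Q = nF(E° − E)/RT = 2×96500×(0.30 − 0.373)/(8.314×310) = -5.466, so Q = 0.00423.
With Q = [Fe²⁺]/[Sn²⁺] and the known concentrations, [Sn²⁺] in the denominator gives [Sn²⁺] = 0.042 M.

0.042 M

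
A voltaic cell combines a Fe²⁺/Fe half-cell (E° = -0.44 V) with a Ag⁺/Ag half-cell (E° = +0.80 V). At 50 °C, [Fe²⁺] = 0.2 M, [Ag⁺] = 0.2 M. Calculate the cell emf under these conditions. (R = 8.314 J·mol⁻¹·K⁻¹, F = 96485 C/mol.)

The Ag⁺/Ag couple has the higher reduction potential and acts as the cathode, so E°_cell = +0.80 − (-0.44) = 1.24 V.
Balancing electrons gives n = 2; the reaction quotient is Q = [Fe²⁺]/[Ag⁺]^2 = 5.00.
E = E° − (RT/nF) ln Q = 1.24 − (8.314×323)/(2×96485) × (1.609) = 1.240 − 0.022 = 1.218 V.

1.22 V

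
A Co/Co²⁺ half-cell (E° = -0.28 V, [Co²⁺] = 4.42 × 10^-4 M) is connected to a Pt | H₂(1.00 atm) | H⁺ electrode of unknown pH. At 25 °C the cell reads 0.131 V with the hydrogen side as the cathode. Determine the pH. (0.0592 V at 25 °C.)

E°_cell = 0.28 V and n = 2.
log Q = n(E° − E)/0.0592 = 2×(0.28 − 0.131)/0.0592 = 5.034.
With Q = [Co²⁺]·P(H₂) / [H⁺]^2, solving for [H⁺] gives log[H⁺] = -4.194, so pH = 4.19.

pH = 4.19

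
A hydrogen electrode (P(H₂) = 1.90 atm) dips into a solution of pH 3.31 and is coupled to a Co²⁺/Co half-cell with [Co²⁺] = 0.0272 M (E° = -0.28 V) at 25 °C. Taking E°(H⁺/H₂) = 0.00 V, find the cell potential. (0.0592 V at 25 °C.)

The hydrogen couple is the cathode, so E°_cell = 0.28 V; n = 2.
[H⁺] = 10^(−3.31) = 4.9 × 10^-4 M, and Q = [Co²⁺]·P(H₂) / [H⁺]^2 = 2.15 × 10^5.
E = E° − (0.0592/2) log Q = 0.28 − (0.0592/2)(5.333) = 0.122 V.

0.12 V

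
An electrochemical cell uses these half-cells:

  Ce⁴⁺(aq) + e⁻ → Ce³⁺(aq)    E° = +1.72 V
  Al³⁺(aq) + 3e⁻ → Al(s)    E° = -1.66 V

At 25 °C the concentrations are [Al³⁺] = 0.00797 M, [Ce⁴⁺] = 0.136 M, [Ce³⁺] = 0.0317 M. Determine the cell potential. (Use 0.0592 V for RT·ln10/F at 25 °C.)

3.46 V

The Ce⁴⁺/Ce³⁺ couple has the higher reduction potential and acts as the cathode, so E°_cell = +1.72 − (-1.66) = 3.38 V.
Balancing electrons gives n = 3; the reaction quotient is Q = [Al³⁺]·[Ce³⁺]^3/[Ce⁴⁺]^3 = 1.01 × 10^-4.
At 25 °C, E = E° − (0.0592/n) log Q = 3.38 − (0.0592/3)(-3.996) = 3.380 + 0.079 = 3.459 V.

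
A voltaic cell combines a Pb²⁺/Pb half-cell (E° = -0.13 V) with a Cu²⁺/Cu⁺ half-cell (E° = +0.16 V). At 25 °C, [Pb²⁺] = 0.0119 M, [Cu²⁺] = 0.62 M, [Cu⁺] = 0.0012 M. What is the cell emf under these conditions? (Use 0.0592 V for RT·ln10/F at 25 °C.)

0.508 V

The Cu²⁺/Cu⁺ couple has the higher reduction potential and acts as the cathode, so E°_cell = +0.16 − (-0.13) = 0.29 V.
Balancing electrons gives n = 2; the reaction quotient is Q = [Pb²⁺]·[Cu⁺]^2/[Cu²⁺]^2 = 4.46 × 10^-8.
At 25 °C, E = E° − (0.0592/n) log Q = 0.29 − (0.0592/2)(-7.351) = 0.290 + 0.218 = 0.508 V.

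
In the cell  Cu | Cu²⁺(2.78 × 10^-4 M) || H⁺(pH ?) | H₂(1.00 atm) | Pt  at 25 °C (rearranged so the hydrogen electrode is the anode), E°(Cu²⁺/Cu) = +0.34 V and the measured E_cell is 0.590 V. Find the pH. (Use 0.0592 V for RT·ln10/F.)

pH = 6.00

E°_cell = 0.34 V and n = 2.
log Q = n(E° − E)/0.0592 = 2×(0.34 − 0.590)/0.0592 = -8.446.
With Q = [H⁺]^2 / ([Cu²⁺]·P(H₂)), solving for [H⁺] gives log[H⁺] = -6.001, so pH = 6.00.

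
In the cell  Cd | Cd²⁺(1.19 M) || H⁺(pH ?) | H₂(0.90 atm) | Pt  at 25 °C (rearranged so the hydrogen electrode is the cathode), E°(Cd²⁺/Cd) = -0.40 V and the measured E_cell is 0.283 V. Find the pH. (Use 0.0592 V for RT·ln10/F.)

pH = 1.96

E°_cell = 0.40 V and n = 2.
log Q = n(E° − E)/0.0592 = 2×(0.40 − 0.283)/0.0592 = 3.953.
With Q = [Cd²⁺]·P(H₂) / [H⁺]^2, solving for [H⁺] gives log[H⁺] = -1.961, so pH = 1.96.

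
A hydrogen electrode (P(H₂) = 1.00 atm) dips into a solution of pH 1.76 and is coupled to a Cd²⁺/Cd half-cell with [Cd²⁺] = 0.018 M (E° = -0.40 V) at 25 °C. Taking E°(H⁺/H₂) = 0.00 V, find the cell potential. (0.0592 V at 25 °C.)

The hydrogen couple is the cathode, so E°_cell = 0.40 V; n = 2.
[H⁺] = 10^(−1.76) = 0.017 M, and Q = [Cd²⁺]·P(H₂) / [H⁺]^2 = 59.6.
E = E° − (0.0592/2) log Q = 0.40 − (0.0592/2)(1.775) = 0.347 V.

0.35 V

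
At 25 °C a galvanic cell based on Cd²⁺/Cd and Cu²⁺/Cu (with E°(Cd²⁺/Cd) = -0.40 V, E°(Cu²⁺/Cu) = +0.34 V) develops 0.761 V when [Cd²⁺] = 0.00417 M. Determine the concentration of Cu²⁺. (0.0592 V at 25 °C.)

0.021 M

From the Nernst equation, log Q = n(E° − E)/0.0592 = 2(0.74 − 0.761)/0.0592 = -0.709, so Q = 0.195.
With Q = [Cd²⁺]/[Cu²⁺] and the known concentrations, [Cu²⁺] in the denominator gives [Cu²⁺] = 0.021 M.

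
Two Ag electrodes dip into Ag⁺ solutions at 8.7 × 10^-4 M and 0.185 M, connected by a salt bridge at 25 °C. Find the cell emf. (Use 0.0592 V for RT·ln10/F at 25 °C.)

Both half-cells are Ag⁺/Ag, so E°_cell = 0. The concentrated side is the cathode; the cell reaction moves Ag⁺ from high to low concentration with n = 1.
Q = [Ag⁺]_dilute/[Ag⁺]_conc = 8.7 × 10^-4/0.185 = 0.00470.
E = 0 − (0.0592/1) log Q = −(0.0592/1)(-2.328) = 0.1378 V.

0.14 V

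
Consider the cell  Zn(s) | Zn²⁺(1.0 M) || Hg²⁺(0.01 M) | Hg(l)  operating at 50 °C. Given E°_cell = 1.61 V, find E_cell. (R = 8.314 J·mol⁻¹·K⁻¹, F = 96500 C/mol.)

1.55 V

Balancing electrons gives n = 2; the reaction quotient is Q = [Zn²⁺]/[Hg²⁺] = 100.
E = E° − (RT/nF) ln Q = 1.61 − (8.314×323)/(2×96500) × (4.605) = 1.610 − 0.064 = 1.546 V.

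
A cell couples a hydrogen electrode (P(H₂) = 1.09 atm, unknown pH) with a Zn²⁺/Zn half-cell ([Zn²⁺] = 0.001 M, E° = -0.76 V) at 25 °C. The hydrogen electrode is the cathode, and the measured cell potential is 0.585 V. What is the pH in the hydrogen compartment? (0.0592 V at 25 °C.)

E°_cell = 0.76 V and n = 2.
log Q = n(E° − E)/0.0592 = 2×(0.76 − 0.585)/0.0592 = 5.912.
With Q = [Zn²⁺]·P(H₂) / [H⁺]^2, solving for [H⁺] gives log[H⁺] = -4.437, so pH = 4.44.

pH = 4.44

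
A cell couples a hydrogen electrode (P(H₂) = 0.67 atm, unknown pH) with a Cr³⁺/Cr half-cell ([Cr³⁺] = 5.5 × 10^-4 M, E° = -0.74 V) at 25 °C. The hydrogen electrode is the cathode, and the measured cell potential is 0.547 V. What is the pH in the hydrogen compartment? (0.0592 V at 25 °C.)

pH = 4.43

E°_cell = 0.74 V and n = 6.
log Q = n(E° − E)/0.0592 = 6×(0.74 − 0.547)/0.0592 = 19.561.
With Q = [Cr³⁺]^2·P(H₂)^3 / [H⁺]^6, solving for [H⁺] gives log[H⁺] = -4.434, so pH = 4.43.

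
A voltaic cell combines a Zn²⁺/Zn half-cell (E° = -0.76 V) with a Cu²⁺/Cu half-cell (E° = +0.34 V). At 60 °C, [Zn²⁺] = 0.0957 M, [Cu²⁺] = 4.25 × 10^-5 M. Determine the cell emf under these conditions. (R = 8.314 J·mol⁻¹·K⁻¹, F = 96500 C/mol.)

The Cu²⁺/Cu couple has the higher reduction potential and acts as the cathode, so E°_cell = +0.34 − (-0.76) = 1.10 V.
Balancing electrons gives n = 2; the reaction quotient is Q = [Zn²⁺]/[Cu²⁺] = 2250.
E = E° − (RT/nF) ln Q = 1.10 − (8.314×333)/(2×96500) × (7.719) = 1.100 − 0.111 = 0.989 V.

0.989 V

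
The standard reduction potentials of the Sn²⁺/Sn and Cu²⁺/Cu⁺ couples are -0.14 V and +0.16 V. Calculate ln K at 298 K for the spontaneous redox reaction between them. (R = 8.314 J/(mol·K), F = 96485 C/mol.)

E°_cell = +0.16 − (-0.14) = 0.30 V, with n = 2 electrons transferred.
At equilibrium E = 0, so the Nernst equation gives ln K = nFE°/RT = (2)(96485)(0.30)/((8.314)(298)) = 23.37.

ln K = 23.4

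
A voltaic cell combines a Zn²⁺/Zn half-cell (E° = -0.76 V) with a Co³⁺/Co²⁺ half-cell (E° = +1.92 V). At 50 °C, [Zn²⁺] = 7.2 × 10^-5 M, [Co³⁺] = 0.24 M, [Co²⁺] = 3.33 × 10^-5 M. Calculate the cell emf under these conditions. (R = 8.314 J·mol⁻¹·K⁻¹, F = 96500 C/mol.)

The Co³⁺/Co²⁺ couple has the higher reduction potential and acts as the cathode, so E°_cell = +1.92 − (-0.76) = 2.68 V.
Balancing electrons gives n = 2; the reaction quotient is Q = [Zn²⁺]·[Co²⁺]^2/[Co³⁺]^2 = 1.39 × 10^-12.
E = E° − (RT/nF) ln Q = 2.68 − (8.314×323)/(2×96500) × (-27.305) = 2.680 + 0.380 = 3.060 V.

3.06 V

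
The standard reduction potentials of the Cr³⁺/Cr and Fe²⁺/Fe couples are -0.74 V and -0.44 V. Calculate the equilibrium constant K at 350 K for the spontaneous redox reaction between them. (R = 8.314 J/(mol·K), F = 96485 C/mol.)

E°_cell = -0.44 − (-0.74) = 0.30 V, with n = 6 electrons transferred.
At equilibrium E = 0, so the Nernst equation gives ln K = nFE°/RT = (6)(96485)(0.30)/((8.314)(350)) = 59.68.
K = e^59.68 = 8.3 × 10^25.

8.3 × 10^25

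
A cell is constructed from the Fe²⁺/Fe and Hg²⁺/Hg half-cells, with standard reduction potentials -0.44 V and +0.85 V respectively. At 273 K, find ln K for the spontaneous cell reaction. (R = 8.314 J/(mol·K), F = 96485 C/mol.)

ln K = 109.7

E°_cell = +0.85 − (-0.44) = 1.29 V, with n = 2 electrons transferred.
At equilibrium E = 0, so the Nernst equation gives ln K = nFE°/RT = (2)(96485)(1.29)/((8.314)(273)) = 109.67.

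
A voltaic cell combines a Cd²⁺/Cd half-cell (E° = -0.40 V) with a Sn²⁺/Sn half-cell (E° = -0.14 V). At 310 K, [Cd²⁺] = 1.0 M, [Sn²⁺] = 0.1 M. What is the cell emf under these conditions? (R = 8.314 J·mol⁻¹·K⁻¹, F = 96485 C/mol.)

The Sn²⁺/Sn couple has the higher reduction potential and acts as the cathode, so E°_cell = -0.14 − (-0.40) = 0.26 V.
Balancing electrons gives n = 2; the reaction quotient is Q = [Cd²⁺]/[Sn²⁺] = 10.0.
E = E° − (RT/nF) ln Q = 0.26 − (8.314×310)/(2×96485) × (2.303) = 0.260 − 0.031 = 0.229 V.

0.229 V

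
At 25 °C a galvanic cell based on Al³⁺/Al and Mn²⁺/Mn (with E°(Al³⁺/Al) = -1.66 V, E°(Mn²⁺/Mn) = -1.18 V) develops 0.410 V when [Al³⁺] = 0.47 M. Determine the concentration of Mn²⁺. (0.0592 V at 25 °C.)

0.0026 M

From the Nernst equation, log Q = n(E° − E)/0.0592 = 6(0.48 − 0.410)/0.0592 = 7.095, so Q = 1.24 × 10^7.
With Q = [Al³⁺]^2/[Mn²⁺]^3 and the known concentrations, [Mn²⁺]^3 in the denominator gives [Mn²⁺] = 0.0026 M.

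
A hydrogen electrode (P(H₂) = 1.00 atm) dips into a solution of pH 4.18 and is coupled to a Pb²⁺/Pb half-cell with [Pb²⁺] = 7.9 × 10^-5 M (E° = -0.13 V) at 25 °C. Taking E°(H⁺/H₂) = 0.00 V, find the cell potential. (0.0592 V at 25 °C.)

The hydrogen couple is the cathode, so E°_cell = 0.13 V; n = 2.
[H⁺] = 10^(−4.18) = 6.6 × 10^-5 M, and Q = [Pb²⁺]·P(H₂) / [H⁺]^2 = 1.81 × 10^4.
E = E° − (0.0592/2) log Q = 0.13 − (0.0592/2)(4.258) = 0.004 V.

0.004 V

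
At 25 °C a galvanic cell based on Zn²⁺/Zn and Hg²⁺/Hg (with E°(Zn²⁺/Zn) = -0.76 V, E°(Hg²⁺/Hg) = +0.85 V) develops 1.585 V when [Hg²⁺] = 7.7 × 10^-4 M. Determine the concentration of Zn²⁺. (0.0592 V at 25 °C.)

0.0054 M

From the Nernst equation, log Q = n(E° − E)/0.0592 = 2(1.61 − 1.585)/0.0592 = 0.845, so Q = 6.99.
With Q = [Zn²⁺]/[Hg²⁺] and the known concentrations, [Zn²⁺] in the numerator gives [Zn²⁺] = 0.0054 M.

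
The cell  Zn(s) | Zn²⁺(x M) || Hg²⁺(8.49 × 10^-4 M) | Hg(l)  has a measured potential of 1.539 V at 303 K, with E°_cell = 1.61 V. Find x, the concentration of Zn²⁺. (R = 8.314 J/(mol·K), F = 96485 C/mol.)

0.2 M

From the Nernst equation, ln Q = nF(E° − E)/RT = 2×96485×(1.61 − 1.539)/(8.314×303) = 5.439, so Q = 230.
With Q = [Zn²⁺]/[Hg²⁺] and the known concentrations, [Zn²⁺] in the numerator gives [Zn²⁺] = 0.2 M.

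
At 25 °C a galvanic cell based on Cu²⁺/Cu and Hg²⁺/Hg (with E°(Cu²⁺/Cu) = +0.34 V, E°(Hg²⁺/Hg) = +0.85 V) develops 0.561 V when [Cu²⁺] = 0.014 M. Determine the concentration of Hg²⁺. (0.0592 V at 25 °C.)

0.74 M

From the Nernst equation, log Q = n(E° − E)/0.0592 = 2(0.51 − 0.561)/0.0592 = -1.723, so Q = 0.0189.
With Q = [Cu²⁺]/[Hg²⁺] and the known concentrations, [Hg²⁺] in the denominator gives [Hg²⁺] = 0.74 M.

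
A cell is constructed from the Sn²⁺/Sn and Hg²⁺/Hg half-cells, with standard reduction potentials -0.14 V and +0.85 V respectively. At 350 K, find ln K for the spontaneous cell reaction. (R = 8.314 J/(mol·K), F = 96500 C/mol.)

ln K = 65.7

E°_cell = +0.85 − (-0.14) = 0.99 V, with n = 2 electrons transferred.
At equilibrium E = 0, so the Nernst equation gives ln K = nFE°/RT = (2)(96500)(0.99)/((8.314)(350)) = 65.66.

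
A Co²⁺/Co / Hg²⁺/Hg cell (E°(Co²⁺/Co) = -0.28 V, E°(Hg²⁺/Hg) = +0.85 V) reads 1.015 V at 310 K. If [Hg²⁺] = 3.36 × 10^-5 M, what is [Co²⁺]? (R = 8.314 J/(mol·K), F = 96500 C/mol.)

0.18 M

From the Nernst equation, ln Q = nF(E° − E)/RT = 2×96500×(1.13 − 1.015)/(8.314×310) = 8.612, so Q = 5490.
With Q = [Co²⁺]/[Hg²⁺] and the known concentrations, [Co²⁺] in the numerator gives [Co²⁺] = 0.18 M.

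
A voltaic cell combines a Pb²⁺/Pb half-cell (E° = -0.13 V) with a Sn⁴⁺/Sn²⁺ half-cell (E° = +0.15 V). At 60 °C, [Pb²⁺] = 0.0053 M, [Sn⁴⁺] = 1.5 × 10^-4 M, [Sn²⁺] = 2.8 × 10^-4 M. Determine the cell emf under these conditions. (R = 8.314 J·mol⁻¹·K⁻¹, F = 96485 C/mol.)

0.346 V

The Sn⁴⁺/Sn²⁺ couple has the higher reduction potential and acts as the cathode, so E°_cell = +0.15 − (-0.13) = 0.28 V.
Balancing electrons gives n = 2; the reaction quotient is Q = [Pb²⁺]·[Sn²⁺]/[Sn⁴⁺] = 0.00989.
E = E° − (RT/nF) ln Q = 0.28 − (8.314×333)/(2×96485) × (-4.616) = 0.280 + 0.066 = 0.346 V.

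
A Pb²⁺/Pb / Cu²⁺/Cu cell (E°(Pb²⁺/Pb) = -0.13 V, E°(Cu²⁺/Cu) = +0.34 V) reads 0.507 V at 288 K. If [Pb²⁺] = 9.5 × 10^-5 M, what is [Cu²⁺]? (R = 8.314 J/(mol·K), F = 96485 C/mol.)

0.0019 M

From the Nernst equation, ln Q = nF(E° − E)/RT = 2×96485×(0.47 − 0.507)/(8.314×288) = -2.982, so Q = 0.0507.
With Q = [Pb²⁺]/[Cu²⁺] and the known concentrations, [Cu²⁺] in the denominator gives [Cu²⁺] = 0.0019 M.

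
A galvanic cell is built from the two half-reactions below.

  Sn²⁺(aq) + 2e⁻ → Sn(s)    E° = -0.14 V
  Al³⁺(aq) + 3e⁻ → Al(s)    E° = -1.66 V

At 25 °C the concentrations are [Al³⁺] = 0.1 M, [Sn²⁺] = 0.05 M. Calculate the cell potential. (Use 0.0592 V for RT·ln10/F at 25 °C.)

1.50 V

The Sn²⁺/Sn couple has the higher reduction potential and acts as the cathode, so E°_cell = -0.14 − (-1.66) = 1.52 V.
Balancing electrons gives n = 6; the reaction quotient is Q = [Al³⁺]^2/[Sn²⁺]^3 = 80.0.
At 25 °C, E = E° − (0.0592/n) log Q = 1.52 − (0.0592/6)(1.903) = 1.520 − 0.019 = 1.501 V.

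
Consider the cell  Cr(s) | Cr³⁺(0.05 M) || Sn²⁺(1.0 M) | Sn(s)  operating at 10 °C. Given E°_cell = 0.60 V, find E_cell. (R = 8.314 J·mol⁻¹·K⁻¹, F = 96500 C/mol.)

0.624 V

Balancing electrons gives n = 6; the reaction quotient is Q = [Cr³⁺]^2/[Sn²⁺]^3 = 0.00250.
E = E° − (RT/nF) ln Q = 0.60 − (8.314×283)/(6×96500) × (-5.991) = 0.600 + 0.024 = 0.624 V.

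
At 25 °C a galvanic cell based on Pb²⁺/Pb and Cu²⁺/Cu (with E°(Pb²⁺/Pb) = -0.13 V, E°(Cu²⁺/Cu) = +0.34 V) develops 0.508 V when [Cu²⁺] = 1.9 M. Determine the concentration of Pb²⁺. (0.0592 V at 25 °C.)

0.099 M

From the Nernst equation, log Q = n(E° − E)/0.0592 = 2(0.47 − 0.508)/0.0592 = -1.284, so Q = 0.0520.
With Q = [Pb²⁺]/[Cu²⁺] and the known concentrations, [Pb²⁺] in the numerator gives [Pb²⁺] = 0.099 M.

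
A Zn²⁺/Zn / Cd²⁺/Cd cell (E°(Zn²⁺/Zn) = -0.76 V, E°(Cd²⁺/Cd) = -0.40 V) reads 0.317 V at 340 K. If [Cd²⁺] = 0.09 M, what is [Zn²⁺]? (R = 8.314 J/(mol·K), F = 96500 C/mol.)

1.7 M

From the Nernst equation, ln Q = nF(E° − E)/RT = 2×96500×(0.36 − 0.317)/(8.314×340) = 2.936, so Q = 18.8.
With Q = [Zn²⁺]/[Cd²⁺] and the known concentrations, [Zn²⁺] in the numerator gives [Zn²⁺] = 1.7 M.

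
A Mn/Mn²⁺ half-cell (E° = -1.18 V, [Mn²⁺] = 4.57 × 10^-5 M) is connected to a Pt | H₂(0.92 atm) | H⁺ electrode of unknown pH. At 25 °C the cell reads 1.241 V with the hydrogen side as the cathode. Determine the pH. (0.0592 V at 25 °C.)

pH = 1.16

E°_cell = 1.18 V and n = 2.
log Q = n(E° − E)/0.0592 = 2×(1.18 − 1.241)/0.0592 = -2.061.
With Q = [Mn²⁺]·P(H₂) / [H⁺]^2, solving for [H⁺] gives log[H⁺] = -1.158, so pH = 1.16.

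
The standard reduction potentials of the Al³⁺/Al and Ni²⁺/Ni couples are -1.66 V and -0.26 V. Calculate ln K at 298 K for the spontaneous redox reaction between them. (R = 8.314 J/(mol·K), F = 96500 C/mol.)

ln K = 327.2

E°_cell = -0.26 − (-1.66) = 1.40 V, with n = 6 electrons transferred.
At equilibrium E = 0, so the Nernst equation gives ln K = nFE°/RT = (6)(96500)(1.40)/((8.314)(298)) = 327.18.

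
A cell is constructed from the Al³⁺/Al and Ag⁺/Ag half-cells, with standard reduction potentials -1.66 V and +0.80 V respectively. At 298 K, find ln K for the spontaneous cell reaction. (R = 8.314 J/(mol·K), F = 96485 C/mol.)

E°_cell = +0.80 − (-1.66) = 2.46 V, with n = 3 electrons transferred.
At equilibrium E = 0, so the Nernst equation gives ln K = nFE°/RT = (3)(96485)(2.46)/((8.314)(298)) = 287.40.

ln K = 287.4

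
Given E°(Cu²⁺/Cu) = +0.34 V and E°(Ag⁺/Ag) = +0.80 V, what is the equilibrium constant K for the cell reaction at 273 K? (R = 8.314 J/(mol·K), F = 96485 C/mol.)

E°_cell = +0.80 − (+0.34) = 0.46 V, with n = 2 electrons transferred.
At equilibrium E = 0, so the Nernst equation gives ln K = nFE°/RT = (2)(96485)(0.46)/((8.314)(273)) = 39.11.
K = e^39.11 = 9.7 × 10^16.

9.7 × 10^16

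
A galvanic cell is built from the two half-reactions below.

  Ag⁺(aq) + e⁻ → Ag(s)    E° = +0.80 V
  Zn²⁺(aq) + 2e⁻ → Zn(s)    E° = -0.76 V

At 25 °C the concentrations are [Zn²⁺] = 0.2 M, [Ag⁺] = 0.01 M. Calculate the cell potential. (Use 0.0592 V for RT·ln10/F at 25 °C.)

The Ag⁺/Ag couple has the higher reduction potential and acts as the cathode, so E°_cell = +0.80 − (-0.76) = 1.56 V.
Balancing electrons gives n = 2; the reaction quotient is Q = [Zn²⁺]/[Ag⁺]^2 = 2000.
At 25 °C, E = E° − (0.0592/n) log Q = 1.56 − (0.0592/2)(3.301) = 1.560 − 0.098 = 1.462 V.

1.46 V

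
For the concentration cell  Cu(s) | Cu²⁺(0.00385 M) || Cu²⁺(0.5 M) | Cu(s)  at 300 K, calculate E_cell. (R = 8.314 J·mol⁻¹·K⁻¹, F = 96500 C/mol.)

0.063 V

Both half-cells are Cu²⁺/Cu, so E°_cell = 0. The concentrated side is the cathode; the cell reaction moves Cu²⁺ from high to low concentration with n = 2.
Q = [Cu²⁺]_dilute/[Cu²⁺]_conc = 0.00385/0.5 = 0.00770.
E = 0 − (RT/nF) ln Q = −((8.314×300)/(2×96500))(-4.867) = 0.0629 V.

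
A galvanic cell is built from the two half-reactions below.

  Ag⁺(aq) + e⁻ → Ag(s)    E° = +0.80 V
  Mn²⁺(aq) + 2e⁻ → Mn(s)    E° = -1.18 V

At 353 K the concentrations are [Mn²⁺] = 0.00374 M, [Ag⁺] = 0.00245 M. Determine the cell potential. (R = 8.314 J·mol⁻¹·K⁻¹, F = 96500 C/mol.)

1.88 V

The Ag⁺/Ag couple has the higher reduction potential and acts as the cathode, so E°_cell = +0.80 − (-1.18) = 1.98 V.
Balancing electrons gives n = 2; the reaction quotient is Q = [Mn²⁺]/[Ag⁺]^2 = 623.
E = E° − (RT/nF) ln Q = 1.98 − (8.314×353)/(2×96500) × (6.435) = 1.980 − 0.098 = 1.882 V.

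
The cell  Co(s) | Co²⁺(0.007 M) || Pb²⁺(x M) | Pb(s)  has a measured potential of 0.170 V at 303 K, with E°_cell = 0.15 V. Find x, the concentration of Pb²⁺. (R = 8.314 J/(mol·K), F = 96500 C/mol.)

From the Nernst equation, ln Q = nF(E° − E)/RT = 2×96500×(0.15 − 0.170)/(8.314×303) = -1.532, so Q = 0.216.
With Q = [Co²⁺]/[Pb²⁺] and the known concentrations, [Pb²⁺] in the denominator gives [Pb²⁺] = 0.032 M.

0.032 M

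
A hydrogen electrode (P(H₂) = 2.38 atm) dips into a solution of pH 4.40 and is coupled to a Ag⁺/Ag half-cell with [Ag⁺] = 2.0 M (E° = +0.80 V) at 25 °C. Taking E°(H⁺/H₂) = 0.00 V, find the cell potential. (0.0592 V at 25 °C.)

The Ag⁺/Ag couple is the cathode, so E°_cell = 0.80 V; n = 2.
[H⁺] = 10^(−4.40) = 4 × 10^-5 M, and Q = [H⁺]^2 / ([Ag⁺]^2·P(H₂)) = 1.66 × 10^-10.
E = E° − (0.0592/2) log Q = 0.80 − (0.0592/2)(-9.779) = 1.089 V.

1.09 V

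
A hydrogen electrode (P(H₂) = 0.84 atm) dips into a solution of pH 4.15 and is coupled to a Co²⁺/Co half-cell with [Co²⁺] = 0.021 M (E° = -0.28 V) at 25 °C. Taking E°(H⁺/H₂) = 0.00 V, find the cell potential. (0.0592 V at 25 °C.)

The hydrogen couple is the cathode, so E°_cell = 0.28 V; n = 2.
[H⁺] = 10^(−4.15) = 7.1 × 10^-5 M, and Q = [Co²⁺]·P(H₂) / [H⁺]^2 = 3.52 × 10^6.
E = E° − (0.0592/2) log Q = 0.28 − (0.0592/2)(6.546) = 0.086 V.

0.086 V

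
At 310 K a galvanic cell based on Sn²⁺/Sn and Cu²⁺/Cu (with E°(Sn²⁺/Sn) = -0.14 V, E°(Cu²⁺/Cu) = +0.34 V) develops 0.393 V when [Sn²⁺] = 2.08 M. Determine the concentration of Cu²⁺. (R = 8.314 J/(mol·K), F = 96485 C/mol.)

0.0031 M

From the Nernst equation, ln Q = nF(E° − E)/RT = 2×96485×(0.48 − 0.393)/(8.314×310) = 6.514, so Q = 674.
With Q = [Sn²⁺]/[Cu²⁺] and the known concentrations, [Cu²⁺] in the denominator gives [Cu²⁺] = 0.0031 M.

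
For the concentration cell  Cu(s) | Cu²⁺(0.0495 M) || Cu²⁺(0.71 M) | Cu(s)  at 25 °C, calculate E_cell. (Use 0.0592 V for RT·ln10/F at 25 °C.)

0.034 V

Both half-cells are Cu²⁺/Cu, so E°_cell = 0. The concentrated side is the cathode; the cell reaction moves Cu²⁺ from high to low concentration with n = 2.
Q = [Cu²⁺]_dilute/[Cu²⁺]_conc = 0.0495/0.71 = 0.0697.
E = 0 − (0.0592/2) log Q = −(0.0592/2)(-1.157) = 0.0342 V.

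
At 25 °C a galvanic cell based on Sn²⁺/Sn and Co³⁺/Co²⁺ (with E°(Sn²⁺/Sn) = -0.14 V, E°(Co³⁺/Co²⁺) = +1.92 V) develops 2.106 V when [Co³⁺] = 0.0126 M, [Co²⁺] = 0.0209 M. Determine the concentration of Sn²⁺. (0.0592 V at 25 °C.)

From the Nernst equation, log Q = n(E° − E)/0.0592 = 2(2.06 − 2.106)/0.0592 = -1.554, so Q = 0.0279.
With Q = [Sn²⁺]·[Co²⁺]^2/[Co³⁺]^2 and the known concentrations, [Sn²⁺] in the numerator gives [Sn²⁺] = 0.01 M.

0.01 M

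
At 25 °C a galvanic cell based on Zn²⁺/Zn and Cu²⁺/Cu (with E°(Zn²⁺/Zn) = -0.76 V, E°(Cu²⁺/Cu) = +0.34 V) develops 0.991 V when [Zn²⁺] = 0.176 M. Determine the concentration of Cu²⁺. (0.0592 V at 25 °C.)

3.7 × 10^-5 M

From the Nernst equation, log Q = n(E° − E)/0.0592 = 2(1.10 − 0.991)/0.0592 = 3.682, so Q = 4810.
With Q = [Zn²⁺]/[Cu²⁺] and the known concentrations, [Cu²⁺] in the denominator gives [Cu²⁺] = 3.7 × 10^-5 M.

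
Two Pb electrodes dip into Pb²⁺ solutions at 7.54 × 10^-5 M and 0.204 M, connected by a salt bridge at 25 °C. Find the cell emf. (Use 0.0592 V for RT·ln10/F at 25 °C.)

0.10 V

Both half-cells are Pb²⁺/Pb, so E°_cell = 0. The concentrated side is the cathode; the cell reaction moves Pb²⁺ from high to low concentration with n = 2.
Q = [Pb²⁺]_dilute/[Pb²⁺]_conc = 7.54 × 10^-5/0.204 = 3.7 × 10^-4.
E = 0 − (0.0592/2) log Q = −(0.0592/2)(-3.432) = 0.1016 V.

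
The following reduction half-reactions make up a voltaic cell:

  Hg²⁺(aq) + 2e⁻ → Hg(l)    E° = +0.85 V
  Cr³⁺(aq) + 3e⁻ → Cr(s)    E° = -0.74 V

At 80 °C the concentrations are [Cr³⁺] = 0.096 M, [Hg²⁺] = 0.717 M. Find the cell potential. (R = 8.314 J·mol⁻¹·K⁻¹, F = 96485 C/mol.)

The Hg²⁺/Hg couple has the higher reduction potential and acts as the cathode, so E°_cell = +0.85 − (-0.74) = 1.59 V.
Balancing electrons gives n = 6; the reaction quotient is Q = [Cr³⁺]^2/[Hg²⁺]^3 = 0.0250.
E = E° − (RT/nF) ln Q = 1.59 − (8.314×353)/(6×96485) × (-3.689) = 1.590 + 0.019 = 1.609 V.

1.61 V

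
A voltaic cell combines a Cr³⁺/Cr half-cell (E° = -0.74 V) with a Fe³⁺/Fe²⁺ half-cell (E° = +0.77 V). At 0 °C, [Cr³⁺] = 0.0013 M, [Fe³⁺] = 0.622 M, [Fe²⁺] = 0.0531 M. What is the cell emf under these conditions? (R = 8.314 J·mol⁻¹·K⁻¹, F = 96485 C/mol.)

1.62 V

The Fe³⁺/Fe²⁺ couple has the higher reduction potential and acts as the cathode, so E°_cell = +0.77 − (-0.74) = 1.51 V.
Balancing electrons gives n = 3; the reaction quotient is Q = [Cr³⁺]·[Fe²⁺]^3/[Fe³⁺]^3 = 8.09 × 10^-7.
E = E° − (RT/nF) ln Q = 1.51 − (8.314×273)/(3×96485) × (-14.028) = 1.510 + 0.110 = 1.620 V.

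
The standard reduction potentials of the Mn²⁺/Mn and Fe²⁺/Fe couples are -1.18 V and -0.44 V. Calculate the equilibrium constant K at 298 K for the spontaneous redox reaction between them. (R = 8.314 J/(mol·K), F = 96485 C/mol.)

1.1 × 10^25

E°_cell = -0.44 − (-1.18) = 0.74 V, with n = 2 electrons transferred.
At equilibrium E = 0, so the Nernst equation gives ln K = nFE°/RT = (2)(96485)(0.74)/((8.314)(298)) = 57.64.
K = e^57.64 = 1.1 × 10^25.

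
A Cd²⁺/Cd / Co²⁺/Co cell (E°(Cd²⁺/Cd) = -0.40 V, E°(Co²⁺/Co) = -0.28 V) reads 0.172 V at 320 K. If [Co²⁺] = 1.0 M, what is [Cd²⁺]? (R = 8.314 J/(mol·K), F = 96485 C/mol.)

From the Nernst equation, ln Q = nF(E° − E)/RT = 2×96485×(0.12 − 0.172)/(8.314×320) = -3.772, so Q = 0.0230.
With Q = [Cd²⁺]/[Co²⁺] and the known concentrations, [Cd²⁺] in the numerator gives [Cd²⁺] = 0.023 M.

0.023 M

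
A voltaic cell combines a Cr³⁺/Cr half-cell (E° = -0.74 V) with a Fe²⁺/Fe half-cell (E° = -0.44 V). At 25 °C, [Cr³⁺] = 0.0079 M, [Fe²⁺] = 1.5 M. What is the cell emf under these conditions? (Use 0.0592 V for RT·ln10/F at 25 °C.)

The Fe²⁺/Fe couple has the higher reduction potential and acts as the cathode, so E°_cell = -0.44 − (-0.74) = 0.30 V.
Balancing electrons gives n = 6; the reaction quotient is Q = [Cr³⁺]^2/[Fe²⁺]^3 = 1.85 × 10^-5.
At 25 °C, E = E° − (0.0592/n) log Q = 0.30 − (0.0592/6)(-4.733) = 0.300 + 0.047 = 0.347 V.

0.347 V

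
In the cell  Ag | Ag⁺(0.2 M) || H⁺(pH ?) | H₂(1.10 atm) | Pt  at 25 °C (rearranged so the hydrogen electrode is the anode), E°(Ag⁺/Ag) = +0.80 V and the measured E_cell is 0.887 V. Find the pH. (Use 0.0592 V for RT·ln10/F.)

pH = 2.15

E°_cell = 0.80 V and n = 2.
log Q = n(E° − E)/0.0592 = 2×(0.80 − 0.887)/0.0592 = -2.939.
With Q = [H⁺]^2 / ([Ag⁺]^2·P(H₂)), solving for [H⁺] gives log[H⁺] = -2.148, so pH = 2.15.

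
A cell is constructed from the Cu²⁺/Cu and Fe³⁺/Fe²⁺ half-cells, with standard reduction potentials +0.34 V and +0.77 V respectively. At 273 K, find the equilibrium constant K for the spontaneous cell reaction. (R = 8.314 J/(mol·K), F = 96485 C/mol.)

E°_cell = +0.77 − (+0.34) = 0.43 V, with n = 2 electrons transferred.
At equilibrium E = 0, so the Nernst equation gives ln K = nFE°/RT = (2)(96485)(0.43)/((8.314)(273)) = 36.56.
K = e^36.56 = 7.5 × 10^15.

7.5 × 10^15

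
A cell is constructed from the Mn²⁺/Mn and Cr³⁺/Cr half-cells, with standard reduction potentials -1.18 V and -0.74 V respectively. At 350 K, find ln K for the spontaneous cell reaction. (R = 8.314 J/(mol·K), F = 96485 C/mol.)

ln K = 87.5

E°_cell = -0.74 − (-1.18) = 0.44 V, with n = 6 electrons transferred.
At equilibrium E = 0, so the Nernst equation gives ln K = nFE°/RT = (6)(96485)(0.44)/((8.314)(350)) = 87.54.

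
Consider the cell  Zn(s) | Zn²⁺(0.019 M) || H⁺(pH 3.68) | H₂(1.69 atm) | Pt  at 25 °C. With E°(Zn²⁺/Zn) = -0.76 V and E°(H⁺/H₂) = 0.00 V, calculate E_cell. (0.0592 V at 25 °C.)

0.59 V

The hydrogen couple is the cathode, so E°_cell = 0.76 V; n = 2.
[H⁺] = 10^(−3.68) = 2.1 × 10^-4 M, and Q = [Zn²⁺]·P(H₂) / [H⁺]^2 = 7.36 × 10^5.
E = E° − (0.0592/2) log Q = 0.76 − (0.0592/2)(5.867) = 0.586 V.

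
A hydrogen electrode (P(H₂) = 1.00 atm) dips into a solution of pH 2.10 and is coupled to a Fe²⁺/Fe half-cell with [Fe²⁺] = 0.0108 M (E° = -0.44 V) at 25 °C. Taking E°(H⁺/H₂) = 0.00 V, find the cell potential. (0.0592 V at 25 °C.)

0.37 V

The hydrogen couple is the cathode, so E°_cell = 0.44 V; n = 2.
[H⁺] = 10^(−2.10) = 0.0079 M, and Q = [Fe²⁺]·P(H₂) / [H⁺]^2 = 171.
E = E° − (0.0592/2) log Q = 0.44 − (0.0592/2)(2.233) = 0.374 V.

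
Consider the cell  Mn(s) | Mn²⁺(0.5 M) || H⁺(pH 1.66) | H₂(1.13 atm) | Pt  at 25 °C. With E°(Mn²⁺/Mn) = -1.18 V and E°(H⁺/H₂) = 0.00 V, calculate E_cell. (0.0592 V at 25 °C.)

The hydrogen couple is the cathode, so E°_cell = 1.18 V; n = 2.
[H⁺] = 10^(−1.66) = 0.022 M, and Q = [Mn²⁺]·P(H₂) / [H⁺]^2 = 1180.
E = E° − (0.0592/2) log Q = 1.18 − (0.0592/2)(3.072) = 1.089 V.

1.09 V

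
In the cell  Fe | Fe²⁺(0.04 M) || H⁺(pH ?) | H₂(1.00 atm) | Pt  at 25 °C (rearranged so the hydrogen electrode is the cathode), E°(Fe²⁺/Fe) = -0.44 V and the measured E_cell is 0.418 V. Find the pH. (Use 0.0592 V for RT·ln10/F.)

E°_cell = 0.44 V and n = 2.
log Q = n(E° − E)/0.0592 = 2×(0.44 − 0.418)/0.0592 = 0.743.
With Q = [Fe²⁺]·P(H₂) / [H⁺]^2, solving for [H⁺] gives log[H⁺] = -1.071, so pH = 1.07.

pH = 1.07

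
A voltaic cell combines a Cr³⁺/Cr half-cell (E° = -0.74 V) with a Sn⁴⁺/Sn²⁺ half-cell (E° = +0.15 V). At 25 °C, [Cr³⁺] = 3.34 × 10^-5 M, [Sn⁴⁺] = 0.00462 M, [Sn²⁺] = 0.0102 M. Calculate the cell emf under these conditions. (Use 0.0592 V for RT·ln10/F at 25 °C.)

0.968 V

The Sn⁴⁺/Sn²⁺ couple has the higher reduction potential and acts as the cathode, so E°_cell = +0.15 − (-0.74) = 0.89 V.
Balancing electrons gives n = 6; the reaction quotient is Q = [Cr³⁺]^2·[Sn²⁺]^3/[Sn⁴⁺]^3 = 1.2 × 10^-8.
At 25 °C, E = E° − (0.0592/n) log Q = 0.89 − (0.0592/6)(-7.921) = 0.890 + 0.078 = 0.968 V.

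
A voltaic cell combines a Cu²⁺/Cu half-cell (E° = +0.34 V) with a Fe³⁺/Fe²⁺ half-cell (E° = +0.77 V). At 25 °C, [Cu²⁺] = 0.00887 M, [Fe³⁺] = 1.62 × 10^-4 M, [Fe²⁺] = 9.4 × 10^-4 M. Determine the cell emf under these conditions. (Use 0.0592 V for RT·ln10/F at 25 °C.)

0.446 V

The Fe³⁺/Fe²⁺ couple has the higher reduction potential and acts as the cathode, so E°_cell = +0.77 − (+0.34) = 0.43 V.
Balancing electrons gives n = 2; the reaction quotient is Q = [Cu²⁺]·[Fe²⁺]^2/[Fe³⁺]^2 = 0.299.
At 25 °C, E = E° − (0.0592/n) log Q = 0.43 − (0.0592/2)(-0.525) = 0.430 + 0.016 = 0.446 V.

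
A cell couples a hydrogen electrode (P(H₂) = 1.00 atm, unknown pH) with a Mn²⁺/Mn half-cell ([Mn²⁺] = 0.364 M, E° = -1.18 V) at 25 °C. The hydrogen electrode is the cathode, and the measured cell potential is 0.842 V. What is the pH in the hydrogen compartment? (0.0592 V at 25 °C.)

pH = 5.93

E°_cell = 1.18 V and n = 2.
log Q = n(E° − E)/0.0592 = 2×(1.18 − 0.842)/0.0592 = 11.419.
With Q = [Mn²⁺]·P(H₂) / [H⁺]^2, solving for [H⁺] gives log[H⁺] = -5.929, so pH = 5.93.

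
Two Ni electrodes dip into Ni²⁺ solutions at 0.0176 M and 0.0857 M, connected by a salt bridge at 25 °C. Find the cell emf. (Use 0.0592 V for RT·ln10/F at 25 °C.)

0.020 V

Both half-cells are Ni²⁺/Ni, so E°_cell = 0. The concentrated side is the cathode; the cell reaction moves Ni²⁺ from high to low concentration with n = 2.
Q = [Ni²⁺]_dilute/[Ni²⁺]_conc = 0.0176/0.0857 = 0.205.
E = 0 − (0.0592/2) log Q = −(0.0592/2)(-0.687) = 0.0203 V.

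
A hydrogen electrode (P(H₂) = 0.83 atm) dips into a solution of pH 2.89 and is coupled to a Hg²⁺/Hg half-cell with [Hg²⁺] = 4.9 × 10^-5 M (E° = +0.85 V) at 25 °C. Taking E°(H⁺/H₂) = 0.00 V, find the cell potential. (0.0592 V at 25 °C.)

0.89 V

The Hg²⁺/Hg couple is the cathode, so E°_cell = 0.85 V; n = 2.
[H⁺] = 10^(−2.89) = 0.0013 M, and Q = [H⁺]^2 / ([Hg²⁺]·P(H₂)) = 0.0408.
E = E° − (0.0592/2) log Q = 0.85 − (0.0592/2)(-1.389) = 0.891 V.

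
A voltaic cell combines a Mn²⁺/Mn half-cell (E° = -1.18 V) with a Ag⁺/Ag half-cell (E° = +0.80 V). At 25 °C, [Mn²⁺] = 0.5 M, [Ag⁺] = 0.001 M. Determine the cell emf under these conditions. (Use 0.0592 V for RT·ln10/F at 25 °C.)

1.81 V

The Ag⁺/Ag couple has the higher reduction potential and acts as the cathode, so E°_cell = +0.80 − (-1.18) = 1.98 V.
Balancing electrons gives n = 2; the reaction quotient is Q = [Mn²⁺]/[Ag⁺]^2 = 5 × 10^5.
At 25 °C, E = E° − (0.0592/n) log Q = 1.98 − (0.0592/2)(5.699) = 1.980 − 0.169 = 1.811 V.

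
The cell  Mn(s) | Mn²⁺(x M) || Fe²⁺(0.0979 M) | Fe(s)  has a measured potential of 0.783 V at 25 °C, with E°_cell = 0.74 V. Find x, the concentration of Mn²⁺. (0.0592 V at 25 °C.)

From the Nernst equation, log Q = n(E° − E)/0.0592 = 2(0.74 − 0.783)/0.0592 = -1.453, so Q = 0.0353.
With Q = [Mn²⁺]/[Fe²⁺] and the known concentrations, [Mn²⁺] in the numerator gives [Mn²⁺] = 0.0035 M.

0.0035 M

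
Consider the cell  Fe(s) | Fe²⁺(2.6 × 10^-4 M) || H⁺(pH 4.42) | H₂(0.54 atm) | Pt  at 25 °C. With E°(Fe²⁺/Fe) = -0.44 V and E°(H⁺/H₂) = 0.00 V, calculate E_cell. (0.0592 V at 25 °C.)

The hydrogen couple is the cathode, so E°_cell = 0.44 V; n = 2.
[H⁺] = 10^(−4.42) = 3.8 × 10^-5 M, and Q = [Fe²⁺]·P(H₂) / [H⁺]^2 = 9.71 × 10^4.
E = E° − (0.0592/2) log Q = 0.44 − (0.0592/2)(4.987) = 0.292 V.

0.29 V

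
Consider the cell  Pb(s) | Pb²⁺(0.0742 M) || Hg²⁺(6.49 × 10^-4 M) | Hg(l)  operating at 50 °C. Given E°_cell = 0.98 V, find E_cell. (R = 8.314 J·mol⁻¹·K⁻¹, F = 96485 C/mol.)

Balancing electrons gives n = 2; the reaction quotient is Q = [Pb²⁺]/[Hg²⁺] = 114.
E = E° − (RT/nF) ln Q = 0.98 − (8.314×323)/(2×96485) × (4.739) = 0.980 − 0.066 = 0.914 V.

0.914 V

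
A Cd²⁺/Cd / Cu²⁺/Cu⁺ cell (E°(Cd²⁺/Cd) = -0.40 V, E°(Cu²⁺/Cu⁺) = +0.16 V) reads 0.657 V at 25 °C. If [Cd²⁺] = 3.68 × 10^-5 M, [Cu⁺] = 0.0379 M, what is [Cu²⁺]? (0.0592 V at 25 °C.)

0.01 M

From the Nernst equation, log Q = n(E° − E)/0.0592 = 2(0.56 − 0.657)/0.0592 = -3.277, so Q = 5.28 × 10^-4.
With Q = [Cd²⁺]·[Cu⁺]^2/[Cu²⁺]^2 and the known concentrations, [Cu²⁺]^2 in the denominator gives [Cu²⁺] = 0.01 M.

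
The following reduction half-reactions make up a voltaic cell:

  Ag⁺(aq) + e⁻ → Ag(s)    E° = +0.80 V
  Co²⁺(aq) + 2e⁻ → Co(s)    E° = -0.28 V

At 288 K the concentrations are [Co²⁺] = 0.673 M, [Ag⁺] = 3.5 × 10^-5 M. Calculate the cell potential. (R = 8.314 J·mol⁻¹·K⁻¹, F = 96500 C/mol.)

The Ag⁺/Ag couple has the higher reduction potential and acts as the cathode, so E°_cell = +0.80 − (-0.28) = 1.08 V.
Balancing electrons gives n = 2; the reaction quotient is Q = [Co²⁺]/[Ag⁺]^2 = 5.49 × 10^8.
E = E° − (RT/nF) ln Q = 1.08 − (8.314×288)/(2×96500) × (20.124) = 1.080 − 0.250 = 0.830 V.

0.830 V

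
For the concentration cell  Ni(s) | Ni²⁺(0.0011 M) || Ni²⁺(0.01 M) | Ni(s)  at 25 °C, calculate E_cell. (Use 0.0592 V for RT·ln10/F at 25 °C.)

Both half-cells are Ni²⁺/Ni, so E°_cell = 0. The concentrated side is the cathode; the cell reaction moves Ni²⁺ from high to low concentration with n = 2.
Q = [Ni²⁺]_dilute/[Ni²⁺]_conc = 0.0011/0.01 = 0.110.
E = 0 − (0.0592/2) log Q = −(0.0592/2)(-0.959) = 0.0284 V.

0.028 V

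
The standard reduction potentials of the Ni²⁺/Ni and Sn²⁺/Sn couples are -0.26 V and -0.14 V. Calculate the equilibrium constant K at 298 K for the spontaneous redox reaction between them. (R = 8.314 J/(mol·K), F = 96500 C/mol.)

E°_cell = -0.14 − (-0.26) = 0.12 V, with n = 2 electrons transferred.
At equilibrium E = 0, so the Nernst equation gives ln K = nFE°/RT = (2)(96500)(0.12)/((8.314)(298)) = 9.35.
K = e^9.35 = 1.1 × 10^4.

1.1 × 10^4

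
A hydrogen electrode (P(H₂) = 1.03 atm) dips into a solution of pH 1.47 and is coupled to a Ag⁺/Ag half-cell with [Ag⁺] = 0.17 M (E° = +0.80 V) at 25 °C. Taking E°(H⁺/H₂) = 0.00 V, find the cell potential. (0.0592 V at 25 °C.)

The Ag⁺/Ag couple is the cathode, so E°_cell = 0.80 V; n = 2.
[H⁺] = 10^(−1.47) = 0.034 M, and Q = [H⁺]^2 / ([Ag⁺]^2·P(H₂)) = 0.0386.
E = E° − (0.0592/2) log Q = 0.80 − (0.0592/2)(-1.414) = 0.842 V.

0.84 V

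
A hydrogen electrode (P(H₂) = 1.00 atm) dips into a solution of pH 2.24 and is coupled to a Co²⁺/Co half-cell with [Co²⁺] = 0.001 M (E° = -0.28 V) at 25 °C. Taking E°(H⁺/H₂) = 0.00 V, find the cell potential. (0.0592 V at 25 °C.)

The hydrogen couple is the cathode, so E°_cell = 0.28 V; n = 2.
[H⁺] = 10^(−2.24) = 0.0058 M, and Q = [Co²⁺]·P(H₂) / [H⁺]^2 = 30.2.
E = E° − (0.0592/2) log Q = 0.28 − (0.0592/2)(1.480) = 0.236 V.

0.24 V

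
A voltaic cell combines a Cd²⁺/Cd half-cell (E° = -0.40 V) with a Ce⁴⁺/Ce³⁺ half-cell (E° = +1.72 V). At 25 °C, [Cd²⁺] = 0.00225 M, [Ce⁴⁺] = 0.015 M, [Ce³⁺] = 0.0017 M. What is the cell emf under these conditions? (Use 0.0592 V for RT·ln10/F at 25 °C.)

The Ce⁴⁺/Ce³⁺ couple has the higher reduction potential and acts as the cathode, so E°_cell = +1.72 − (-0.40) = 2.12 V.
Balancing electrons gives n = 2; the reaction quotient is Q = [Cd²⁺]·[Ce³⁺]^2/[Ce⁴⁺]^2 = 2.89 × 10^-5.
At 25 °C, E = E° − (0.0592/n) log Q = 2.12 − (0.0592/2)(-4.539) = 2.120 + 0.134 = 2.254 V.

2.25 V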